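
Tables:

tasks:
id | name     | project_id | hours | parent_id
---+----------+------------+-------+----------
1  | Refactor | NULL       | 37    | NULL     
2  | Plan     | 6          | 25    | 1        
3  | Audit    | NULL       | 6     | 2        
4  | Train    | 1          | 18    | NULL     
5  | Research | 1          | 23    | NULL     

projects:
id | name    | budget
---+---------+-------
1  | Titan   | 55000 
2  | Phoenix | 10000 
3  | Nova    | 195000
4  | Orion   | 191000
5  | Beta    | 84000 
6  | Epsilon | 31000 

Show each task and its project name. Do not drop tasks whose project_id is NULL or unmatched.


LEFT JOIN keeps every row from tasks (the left table); where project_id has no match in projects, the project columns become NULL. Walk through each task:
  - task 1 (Refactor): project_id=NULL, no match -> kept with NULL
  - task 2 (Plan): project_id=6 -> matches Epsilon
  - task 3 (Audit): project_id=NULL, no match -> kept with NULL
  - task 4 (Train): project_id=1 -> matches Titan
  - task 5 (Research): project_id=1 -> matches Titan
All 5 rows appear; 2 have NULL project.

SQL:
SELECT a.name, b.name AS project
FROM tasks a
LEFT JOIN projects b ON a.project_id = b.id

Result:
name     | project
---------+--------
Refactor | NULL   
Plan     | Epsilon
Audit    | NULL   
Train    | Titan  
Research | Titan  


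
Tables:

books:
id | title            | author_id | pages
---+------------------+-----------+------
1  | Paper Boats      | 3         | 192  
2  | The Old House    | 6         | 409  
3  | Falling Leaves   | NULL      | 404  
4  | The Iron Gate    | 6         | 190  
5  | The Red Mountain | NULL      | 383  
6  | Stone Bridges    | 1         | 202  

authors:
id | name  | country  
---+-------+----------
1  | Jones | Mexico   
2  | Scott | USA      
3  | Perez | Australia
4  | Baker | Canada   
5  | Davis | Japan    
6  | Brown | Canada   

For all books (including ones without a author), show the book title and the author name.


LEFT JOIN keeps every row from books (the left table); where author_id has no match in authors, the author columns become NULL. Walk through each book:
  - book 1 (Paper Boats): author_id=3 -> matches Perez
  - book 2 (The Old House): author_id=6 -> matches Brown
  - book 3 (Falling Leaves): author_id=NULL, no match -> kept with NULL
  - book 4 (The Iron Gate): author_id=6 -> matches Brown
  - book 5 (The Red Mountain): author_id=NULL, no match -> kept with NULL
  - book 6 (Stone Bridges): author_id=1 -> matches Jones
All 6 rows appear; 2 have NULL author.

SQL:
SELECT a.title, b.name AS author
FROM books a
LEFT JOIN authors b ON a.author_id = b.id

Result:
title            | author
-----------------+-------
Paper Boats      | Perez 
The Old House    | Brown 
Falling Leaves   | NULL  
The Iron Gate    | Brown 
The Red Mountain | NULL  
Stone Bridges    | Jones 


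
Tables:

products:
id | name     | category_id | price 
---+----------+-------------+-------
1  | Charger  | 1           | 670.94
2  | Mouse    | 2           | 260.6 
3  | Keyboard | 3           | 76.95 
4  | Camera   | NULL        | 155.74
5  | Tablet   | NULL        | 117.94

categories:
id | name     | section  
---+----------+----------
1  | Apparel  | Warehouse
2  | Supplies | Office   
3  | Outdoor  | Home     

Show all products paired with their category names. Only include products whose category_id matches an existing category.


INNER JOIN keeps only products rows whose category_id matches an id in categories. Walk through each product:
  - product 1 (Charger): category_id=1 -> matches Apparel
  - product 2 (Mouse): category_id=2 -> matches Supplies
  - product 3 (Keyboard): category_id=3 -> matches Outdoor
  - product 4 (Camera): category_id=NULL, no match -> dropped
  - product 5 (Tablet): category_id=NULL, no match -> dropped
So 2 of 5 rows are dropped.

SQL:
SELECT a.name, b.name AS category
FROM products a
INNER JOIN categories b ON a.category_id = b.id

Result:
name     | category
---------+---------
Charger  | Apparel 
Mouse    | Supplies
Keyboard | Outdoor 


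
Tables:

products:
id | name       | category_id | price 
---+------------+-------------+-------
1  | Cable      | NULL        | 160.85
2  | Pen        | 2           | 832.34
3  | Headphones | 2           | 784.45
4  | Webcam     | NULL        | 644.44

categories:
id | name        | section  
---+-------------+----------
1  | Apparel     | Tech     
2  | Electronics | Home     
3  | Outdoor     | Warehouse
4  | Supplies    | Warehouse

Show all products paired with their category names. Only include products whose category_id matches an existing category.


INNER JOIN keeps only products rows whose category_id matches an id in categories. Walk through each product:
  - product 1 (Cable): category_id=NULL, no match -> dropped
  - product 2 (Pen): category_id=2 -> matches Electronics
  - product 3 (Headphones): category_id=2 -> matches Electronics
  - product 4 (Webcam): category_id=NULL, no match -> dropped
So 2 of 4 rows are dropped.

SQL:
SELECT a.name, b.name AS category
FROM products a
INNER JOIN categories b ON a.category_id = b.id

Result:
name       | category   
-----------+------------
Pen        | Electronics
Headphones | Electronics


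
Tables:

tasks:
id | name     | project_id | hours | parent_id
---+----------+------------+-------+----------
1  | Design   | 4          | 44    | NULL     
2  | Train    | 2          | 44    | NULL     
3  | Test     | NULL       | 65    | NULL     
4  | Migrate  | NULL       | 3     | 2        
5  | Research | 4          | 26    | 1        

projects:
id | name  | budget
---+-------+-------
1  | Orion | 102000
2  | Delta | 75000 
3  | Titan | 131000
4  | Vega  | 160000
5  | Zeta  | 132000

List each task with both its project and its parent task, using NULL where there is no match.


Two LEFT JOINs from the same base table tasks: one to projects via project_id, one to tasks itself via parent_id. Both are LEFT so every task is preserved.
Match against projects:
  - task 1 (Design): project_id=4 -> matches Vega
  - task 2 (Train): project_id=2 -> matches Delta
  - task 3 (Test): project_id=NULL, no match -> kept with NULL
  - task 4 (Migrate): project_id=NULL, no match -> kept with NULL
  - task 5 (Research): project_id=4 -> matches Vega
Match against tasks (self):
  - task 1 (Design): parent_id=NULL -> NULL
  - task 2 (Train): parent_id=NULL -> NULL
  - task 3 (Test): parent_id=NULL -> NULL
  - task 4 (Migrate): parent_id=2 -> Train
  - task 5 (Research): parent_id=1 -> Design

SQL:
SELECT a.name, b.name AS project, c.name AS parent
FROM tasks a
LEFT JOIN projects b ON a.project_id = b.id
LEFT JOIN tasks c ON a.parent_id = c.id

Result:
name     | project | parent
---------+---------+-------
Design   | Vega    | NULL  
Train    | Delta   | NULL  
Test     | NULL    | NULL  
Migrate  | NULL    | Train 
Research | Vega    | Design


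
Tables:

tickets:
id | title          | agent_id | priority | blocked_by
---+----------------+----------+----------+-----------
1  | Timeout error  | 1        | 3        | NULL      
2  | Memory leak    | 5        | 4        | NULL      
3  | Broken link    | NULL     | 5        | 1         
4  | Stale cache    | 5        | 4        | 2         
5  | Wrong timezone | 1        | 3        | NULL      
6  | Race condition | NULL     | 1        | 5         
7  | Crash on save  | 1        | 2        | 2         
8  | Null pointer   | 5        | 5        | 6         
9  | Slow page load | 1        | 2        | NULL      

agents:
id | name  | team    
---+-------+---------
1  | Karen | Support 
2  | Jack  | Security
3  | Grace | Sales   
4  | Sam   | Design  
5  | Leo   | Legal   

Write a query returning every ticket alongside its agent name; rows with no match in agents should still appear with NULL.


LEFT JOIN keeps every row from tickets (the left table); where agent_id has no match in agents, the agent columns become NULL. Walk through each ticket:
  - ticket 1 (Timeout error): agent_id=1 -> matches Karen
  - ticket 2 (Memory leak): agent_id=5 -> matches Leo
  - ticket 3 (Broken link): agent_id=NULL, no match -> kept with NULL
  - ticket 4 (Stale cache): agent_id=5 -> matches Leo
  - ticket 5 (Wrong timezone): agent_id=1 -> matches Karen
  - ticket 6 (Race condition): agent_id=NULL, no match -> kept with NULL
  - ticket 7 (Crash on save): agent_id=1 -> matches Karen
  - ticket 8 (Null pointer): agent_id=5 -> matches Leo
  - ticket 9 (Slow page load): agent_id=1 -> matches Karen
All 9 rows appear; 2 have NULL agent.

SQL:
SELECT a.title, b.name AS agent
FROM tickets a
LEFT JOIN agents b ON a.agent_id = b.id

Result:
title          | agent
---------------+------
Timeout error  | Karen
Memory leak    | Leo  
Broken link    | NULL 
Stale cache    | Leo  
Wrong timezone | Karen
Race condition | NULL 
Crash on save  | Karen
Null pointer   | Leo  
Slow page load | Karen


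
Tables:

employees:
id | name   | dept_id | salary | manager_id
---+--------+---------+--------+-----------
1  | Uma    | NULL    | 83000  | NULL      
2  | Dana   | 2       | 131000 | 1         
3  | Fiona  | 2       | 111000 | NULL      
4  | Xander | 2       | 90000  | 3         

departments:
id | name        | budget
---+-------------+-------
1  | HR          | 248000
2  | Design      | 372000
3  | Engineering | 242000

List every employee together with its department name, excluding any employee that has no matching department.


INNER JOIN keeps only employees rows whose dept_id matches an id in departments. Walk through each employee:
  - employee 1 (Uma): dept_id=NULL, no match -> dropped
  - employee 2 (Dana): dept_id=2 -> matches Design
  - employee 3 (Fiona): dept_id=2 -> matches Design
  - employee 4 (Xander): dept_id=2 -> matches Design
So 1 of 4 rows is dropped.

SQL:
SELECT a.name, b.name AS department
FROM employees a
INNER JOIN departments b ON a.dept_id = b.id

Result:
name   | department
-------+-----------
Dana   | Design    
Fiona  | Design    
Xander | Design    


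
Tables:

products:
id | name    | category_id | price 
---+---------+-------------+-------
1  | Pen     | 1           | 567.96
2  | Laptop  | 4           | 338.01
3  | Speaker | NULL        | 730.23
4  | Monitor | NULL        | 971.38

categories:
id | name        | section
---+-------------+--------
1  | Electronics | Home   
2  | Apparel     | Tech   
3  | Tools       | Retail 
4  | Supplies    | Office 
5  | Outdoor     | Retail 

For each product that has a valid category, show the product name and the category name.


INNER JOIN keeps only products rows whose category_id matches an id in categories. Walk through each product:
  - product 1 (Pen): category_id=1 -> matches Electronics
  - product 2 (Laptop): category_id=4 -> matches Supplies
  - product 3 (Speaker): category_id=NULL, no match -> dropped
  - product 4 (Monitor): category_id=NULL, no match -> dropped
So 2 of 4 rows are dropped.

SQL:
SELECT a.name, b.name AS category
FROM products a
INNER JOIN categories b ON a.category_id = b.id

Result:
name   | category   
-------+------------
Pen    | Electronics
Laptop | Supplies   


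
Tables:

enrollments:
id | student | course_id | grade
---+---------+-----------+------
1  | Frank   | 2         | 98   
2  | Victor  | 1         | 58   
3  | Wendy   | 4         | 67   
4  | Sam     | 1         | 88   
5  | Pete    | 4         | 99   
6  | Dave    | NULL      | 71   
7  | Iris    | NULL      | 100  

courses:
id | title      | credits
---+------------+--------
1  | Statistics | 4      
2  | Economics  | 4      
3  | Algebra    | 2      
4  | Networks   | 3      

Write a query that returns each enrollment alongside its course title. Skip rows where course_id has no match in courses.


INNER JOIN keeps only enrollments rows whose course_id matches an id in courses. Walk through each enrollment:
  - enrollment 1 (Frank): course_id=2 -> matches Economics
  - enrollment 2 (Victor): course_id=1 -> matches Statistics
  - enrollment 3 (Wendy): course_id=4 -> matches Networks
  - enrollment 4 (Sam): course_id=1 -> matches Statistics
  - enrollment 5 (Pete): course_id=4 -> matches Networks
  - enrollment 6 (Dave): course_id=NULL, no match -> dropped
  - enrollment 7 (Iris): course_id=NULL, no match -> dropped
So 2 of 7 rows are dropped.

SQL:
SELECT a.student, b.title AS course
FROM enrollments a
INNER JOIN courses b ON a.course_id = b.id

Result:
student | course    
--------+-----------
Frank   | Economics 
Victor  | Statistics
Wendy   | Networks  
Sam     | Statistics
Pete    | Networks  


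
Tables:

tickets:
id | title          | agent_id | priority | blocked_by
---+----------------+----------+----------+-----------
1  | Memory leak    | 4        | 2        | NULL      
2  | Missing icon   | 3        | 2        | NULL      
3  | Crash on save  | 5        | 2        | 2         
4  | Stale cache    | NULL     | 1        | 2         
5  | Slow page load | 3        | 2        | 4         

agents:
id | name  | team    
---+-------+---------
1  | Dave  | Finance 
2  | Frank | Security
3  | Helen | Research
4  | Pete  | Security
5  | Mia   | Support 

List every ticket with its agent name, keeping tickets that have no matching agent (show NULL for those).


LEFT JOIN keeps every row from tickets (the left table); where agent_id has no match in agents, the agent columns become NULL. Walk through each ticket:
  - ticket 1 (Memory leak): agent_id=4 -> matches Pete
  - ticket 2 (Missing icon): agent_id=3 -> matches Helen
  - ticket 3 (Crash on save): agent_id=5 -> matches Mia
  - ticket 4 (Stale cache): agent_id=NULL, no match -> kept with NULL
  - ticket 5 (Slow page load): agent_id=3 -> matches Helen
All 5 rows appear; 1 has NULL agent.

SQL:
SELECT a.title, b.name AS agent
FROM tickets a
LEFT JOIN agents b ON a.agent_id = b.id

Result:
title          | agent
---------------+------
Memory leak    | Pete 
Missing icon   | Helen
Crash on save  | Mia  
Stale cache    | NULL 
Slow page load | Helen


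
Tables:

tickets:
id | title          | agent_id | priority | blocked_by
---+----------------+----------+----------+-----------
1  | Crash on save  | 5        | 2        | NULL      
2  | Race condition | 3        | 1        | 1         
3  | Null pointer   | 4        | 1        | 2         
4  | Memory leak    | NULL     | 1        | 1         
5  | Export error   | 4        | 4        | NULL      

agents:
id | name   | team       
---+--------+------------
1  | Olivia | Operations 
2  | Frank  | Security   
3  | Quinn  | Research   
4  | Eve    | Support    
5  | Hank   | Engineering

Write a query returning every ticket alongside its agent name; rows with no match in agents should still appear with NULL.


LEFT JOIN keeps every row from tickets (the left table); where agent_id has no match in agents, the agent columns become NULL. Walk through each ticket:
  - ticket 1 (Crash on save): agent_id=5 -> matches Hank
  - ticket 2 (Race condition): agent_id=3 -> matches Quinn
  - ticket 3 (Null pointer): agent_id=4 -> matches Eve
  - ticket 4 (Memory leak): agent_id=NULL, no match -> kept with NULL
  - ticket 5 (Export error): agent_id=4 -> matches Eve
All 5 rows appear; 1 has NULL agent.

SQL:
SELECT a.title, b.name AS agent
FROM tickets a
LEFT JOIN agents b ON a.agent_id = b.id

Result:
title          | agent
---------------+------
Crash on save  | Hank 
Race condition | Quinn
Null pointer   | Eve  
Memory leak    | NULL 
Export error   | Eve  


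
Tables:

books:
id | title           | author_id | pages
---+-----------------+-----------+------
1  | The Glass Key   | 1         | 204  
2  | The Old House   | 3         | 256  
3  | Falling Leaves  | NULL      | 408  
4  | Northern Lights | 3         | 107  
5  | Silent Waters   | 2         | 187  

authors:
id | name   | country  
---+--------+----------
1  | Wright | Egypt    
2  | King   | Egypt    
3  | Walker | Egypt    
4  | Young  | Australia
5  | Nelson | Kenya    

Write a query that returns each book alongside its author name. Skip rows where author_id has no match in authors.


INNER JOIN keeps only books rows whose author_id matches an id in authors. Walk through each book:
  - book 1 (The Glass Key): author_id=1 -> matches Wright
  - book 2 (The Old House): author_id=3 -> matches Walker
  - book 3 (Falling Leaves): author_id=NULL, no match -> dropped
  - book 4 (Northern Lights): author_id=3 -> matches Walker
  - book 5 (Silent Waters): author_id=2 -> matches King
So 1 of 5 rows is dropped.

SQL:
SELECT a.title, b.name AS author
FROM books a
INNER JOIN authors b ON a.author_id = b.id

Result:
title           | author
----------------+-------
The Glass Key   | Wright
The Old House   | Walker
Northern Lights | Walker
Silent Waters   | King  


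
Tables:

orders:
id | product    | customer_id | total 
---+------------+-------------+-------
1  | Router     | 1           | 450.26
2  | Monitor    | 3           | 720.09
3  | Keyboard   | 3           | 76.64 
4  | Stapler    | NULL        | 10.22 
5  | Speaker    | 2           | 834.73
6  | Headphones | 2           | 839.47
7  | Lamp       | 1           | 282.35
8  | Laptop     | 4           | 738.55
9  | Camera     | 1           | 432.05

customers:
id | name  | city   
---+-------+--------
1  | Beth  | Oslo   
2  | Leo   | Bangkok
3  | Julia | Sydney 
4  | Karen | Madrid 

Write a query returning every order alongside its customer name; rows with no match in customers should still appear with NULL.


LEFT JOIN keeps every row from orders (the left table); where customer_id has no match in customers, the customer columns become NULL. Walk through each order:
  - order 1 (Router): customer_id=1 -> matches Beth
  - order 2 (Monitor): customer_id=3 -> matches Julia
  - order 3 (Keyboard): customer_id=3 -> matches Julia
  - order 4 (Stapler): customer_id=NULL, no match -> kept with NULL
  - order 5 (Speaker): customer_id=2 -> matches Leo
  - order 6 (Headphones): customer_id=2 -> matches Leo
  - order 7 (Lamp): customer_id=1 -> matches Beth
  - order 8 (Laptop): customer_id=4 -> matches Karen
  - order 9 (Camera): customer_id=1 -> matches Beth
All 9 rows appear; 1 has NULL customer.

SQL:
SELECT a.product, b.name AS customer
FROM orders a
LEFT JOIN customers b ON a.customer_id = b.id

Result:
product    | customer
-----------+---------
Router     | Beth    
Monitor    | Julia   
Keyboard   | Julia   
Stapler    | NULL    
Speaker    | Leo     
Headphones | Leo     
Lamp       | Beth    
Laptop     | Karen   
Camera     | Beth    


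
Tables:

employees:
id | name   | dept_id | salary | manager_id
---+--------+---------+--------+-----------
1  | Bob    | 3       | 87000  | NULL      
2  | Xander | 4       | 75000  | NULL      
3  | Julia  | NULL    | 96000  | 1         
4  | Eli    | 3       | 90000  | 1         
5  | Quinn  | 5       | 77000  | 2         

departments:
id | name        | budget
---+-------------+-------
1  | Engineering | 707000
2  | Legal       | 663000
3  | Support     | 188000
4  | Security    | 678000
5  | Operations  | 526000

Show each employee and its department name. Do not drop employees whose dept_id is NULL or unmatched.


LEFT JOIN keeps every row from employees (the left table); where dept_id has no match in departments, the department columns become NULL. Walk through each employee:
  - employee 1 (Bob): dept_id=3 -> matches Support
  - employee 2 (Xander): dept_id=4 -> matches Security
  - employee 3 (Julia): dept_id=NULL, no match -> kept with NULL
  - employee 4 (Eli): dept_id=3 -> matches Support
  - employee 5 (Quinn): dept_id=5 -> matches Operations
All 5 rows appear; 1 has NULL department.

SQL:
SELECT a.name, b.name AS department
FROM employees a
LEFT JOIN departments b ON a.dept_id = b.id

Result:
name   | department
-------+-----------
Bob    | Support   
Xander | Security  
Julia  | NULL      
Eli    | Support   
Quinn  | Operations


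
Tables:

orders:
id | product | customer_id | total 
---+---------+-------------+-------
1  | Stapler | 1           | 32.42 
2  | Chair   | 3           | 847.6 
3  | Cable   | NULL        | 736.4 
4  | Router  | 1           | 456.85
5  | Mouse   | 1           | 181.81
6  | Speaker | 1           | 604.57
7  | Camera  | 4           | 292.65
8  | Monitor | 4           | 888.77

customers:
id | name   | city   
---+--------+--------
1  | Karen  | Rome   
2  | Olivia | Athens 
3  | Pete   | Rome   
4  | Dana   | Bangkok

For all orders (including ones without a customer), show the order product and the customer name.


LEFT JOIN keeps every row from orders (the left table); where customer_id has no match in customers, the customer columns become NULL. Walk through each order:
  - order 1 (Stapler): customer_id=1 -> matches Karen
  - order 2 (Chair): customer_id=3 -> matches Pete
  - order 3 (Cable): customer_id=NULL, no match -> kept with NULL
  - order 4 (Router): customer_id=1 -> matches Karen
  - order 5 (Mouse): customer_id=1 -> matches Karen
  - order 6 (Speaker): customer_id=1 -> matches Karen
  - order 7 (Camera): customer_id=4 -> matches Dana
  - order 8 (Monitor): customer_id=4 -> matches Dana
All 8 rows appear; 1 has NULL customer.

SQL:
SELECT a.product, b.name AS customer
FROM orders a
LEFT JOIN customers b ON a.customer_id = b.id

Result:
product | customer
--------+---------
Stapler | Karen   
Chair   | Pete    
Cable   | NULL    
Router  | Karen   
Mouse   | Karen   
Speaker | Karen   
Camera  | Dana    
Monitor | Dana    


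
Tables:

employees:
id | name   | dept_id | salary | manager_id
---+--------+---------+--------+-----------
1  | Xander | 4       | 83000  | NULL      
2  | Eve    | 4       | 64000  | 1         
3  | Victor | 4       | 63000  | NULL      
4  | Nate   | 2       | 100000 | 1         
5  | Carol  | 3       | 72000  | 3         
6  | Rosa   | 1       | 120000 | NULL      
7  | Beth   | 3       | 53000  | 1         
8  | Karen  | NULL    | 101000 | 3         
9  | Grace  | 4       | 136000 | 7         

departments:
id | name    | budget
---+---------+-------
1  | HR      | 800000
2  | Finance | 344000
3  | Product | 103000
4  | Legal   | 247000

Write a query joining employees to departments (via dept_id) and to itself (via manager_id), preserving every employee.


Two LEFT JOINs from the same base table employees: one to departments via dept_id, one to employees itself via manager_id. Both are LEFT so every employee is preserved.
Match against departments:
  - employee 1 (Xander): dept_id=4 -> matches Legal
  - employee 2 (Eve): dept_id=4 -> matches Legal
  - employee 3 (Victor): dept_id=4 -> matches Legal
  - employee 4 (Nate): dept_id=2 -> matches Finance
  - employee 5 (Carol): dept_id=3 -> matches Product
  - employee 6 (Rosa): dept_id=1 -> matches HR
  - employee 7 (Beth): dept_id=3 -> matches Product
  - employee 8 (Karen): dept_id=NULL, no match -> kept with NULL
  - employee 9 (Grace): dept_id=4 -> matches Legal
Match against employees (self):
  - employee 1 (Xander): manager_id=NULL -> NULL
  - employee 2 (Eve): manager_id=1 -> Xander
  - employee 3 (Victor): manager_id=NULL -> NULL
  - employee 4 (Nate): manager_id=1 -> Xander
  - employee 5 (Carol): manager_id=3 -> Victor
  - employee 6 (Rosa): manager_id=NULL -> NULL
  - employee 7 (Beth): manager_id=1 -> Xander
  - employee 8 (Karen): manager_id=3 -> Victor
  - employee 9 (Grace): manager_id=7 -> Beth

SQL:
SELECT a.name, b.name AS department, c.name AS manager
FROM employees a
LEFT JOIN departments b ON a.dept_id = b.id
LEFT JOIN employees c ON a.manager_id = c.id

Result:
name   | department | manager
-------+------------+--------
Xander | Legal      | NULL   
Eve    | Legal      | Xander 
Victor | Legal      | NULL   
Nate   | Finance    | Xander 
Carol  | Product    | Victor 
Rosa   | HR         | NULL   
Beth   | Product    | Xander 
Karen  | NULL       | Victor 
Grace  | Legal      | Beth   


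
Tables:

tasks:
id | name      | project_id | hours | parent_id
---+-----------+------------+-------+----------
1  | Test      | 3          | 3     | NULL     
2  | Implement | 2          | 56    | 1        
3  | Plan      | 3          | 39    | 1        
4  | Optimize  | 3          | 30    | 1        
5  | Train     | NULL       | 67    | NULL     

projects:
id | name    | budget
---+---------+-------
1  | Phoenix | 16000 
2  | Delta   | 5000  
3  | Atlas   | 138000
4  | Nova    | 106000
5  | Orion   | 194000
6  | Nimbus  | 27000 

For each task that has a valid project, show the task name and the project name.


INNER JOIN keeps only tasks rows whose project_id matches an id in projects. Walk through each task:
  - task 1 (Test): project_id=3 -> matches Atlas
  - task 2 (Implement): project_id=2 -> matches Delta
  - task 3 (Plan): project_id=3 -> matches Atlas
  - task 4 (Optimize): project_id=3 -> matches Atlas
  - task 5 (Train): project_id=NULL, no match -> dropped
So 1 of 5 rows is dropped.

SQL:
SELECT a.name, b.name AS project
FROM tasks a
INNER JOIN projects b ON a.project_id = b.id

Result:
name      | project
----------+--------
Test      | Atlas  
Implement | Delta  
Plan      | Atlas  
Optimize  | Atlas  


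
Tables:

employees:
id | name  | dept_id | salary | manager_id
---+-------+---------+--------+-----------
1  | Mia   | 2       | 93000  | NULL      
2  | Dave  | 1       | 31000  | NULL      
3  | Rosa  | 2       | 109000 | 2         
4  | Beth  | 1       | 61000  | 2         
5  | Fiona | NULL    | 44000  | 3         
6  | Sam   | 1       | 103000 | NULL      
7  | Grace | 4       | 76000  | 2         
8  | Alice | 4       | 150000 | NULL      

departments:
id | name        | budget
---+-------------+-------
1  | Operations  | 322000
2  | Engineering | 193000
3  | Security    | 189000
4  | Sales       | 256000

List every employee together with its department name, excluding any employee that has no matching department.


INNER JOIN keeps only employees rows whose dept_id matches an id in departments. Walk through each employee:
  - employee 1 (Mia): dept_id=2 -> matches Engineering
  - employee 2 (Dave): dept_id=1 -> matches Operations
  - employee 3 (Rosa): dept_id=2 -> matches Engineering
  - employee 4 (Beth): dept_id=1 -> matches Operations
  - employee 5 (Fiona): dept_id=NULL, no match -> dropped
  - employee 6 (Sam): dept_id=1 -> matches Operations
  - employee 7 (Grace): dept_id=4 -> matches Sales
  - employee 8 (Alice): dept_id=4 -> matches Sales
So 1 of 8 rows is dropped.

SQL:
SELECT a.name, b.name AS department
FROM employees a
INNER JOIN departments b ON a.dept_id = b.id

Result:
name  | department 
------+------------
Mia   | Engineering
Dave  | Operations 
Rosa  | Engineering
Beth  | Operations 
Sam   | Operations 
Grace | Sales      
Alice | Sales      


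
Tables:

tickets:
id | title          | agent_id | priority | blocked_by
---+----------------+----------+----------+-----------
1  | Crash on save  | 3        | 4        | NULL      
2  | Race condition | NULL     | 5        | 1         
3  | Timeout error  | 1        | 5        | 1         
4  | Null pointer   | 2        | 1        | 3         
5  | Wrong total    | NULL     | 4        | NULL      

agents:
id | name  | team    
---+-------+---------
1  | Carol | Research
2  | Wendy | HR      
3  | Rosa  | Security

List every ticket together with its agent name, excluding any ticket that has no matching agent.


INNER JOIN keeps only tickets rows whose agent_id matches an id in agents. Walk through each ticket:
  - ticket 1 (Crash on save): agent_id=3 -> matches Rosa
  - ticket 2 (Race condition): agent_id=NULL, no match -> dropped
  - ticket 3 (Timeout error): agent_id=1 -> matches Carol
  - ticket 4 (Null pointer): agent_id=2 -> matches Wendy
  - ticket 5 (Wrong total): agent_id=NULL, no match -> dropped
So 2 of 5 rows are dropped.

SQL:
SELECT a.title, b.name AS agent
FROM tickets a
INNER JOIN agents b ON a.agent_id = b.id

Result:
title         | agent
--------------+------
Crash on save | Rosa 
Timeout error | Carol
Null pointer  | Wendy


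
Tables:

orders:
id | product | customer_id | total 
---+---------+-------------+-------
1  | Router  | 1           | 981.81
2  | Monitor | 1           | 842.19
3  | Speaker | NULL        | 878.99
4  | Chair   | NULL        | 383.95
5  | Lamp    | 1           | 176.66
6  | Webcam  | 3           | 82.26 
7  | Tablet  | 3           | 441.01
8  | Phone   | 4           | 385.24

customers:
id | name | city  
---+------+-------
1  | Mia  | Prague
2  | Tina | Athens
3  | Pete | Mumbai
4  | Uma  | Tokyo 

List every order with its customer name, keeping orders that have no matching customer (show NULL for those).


LEFT JOIN keeps every row from orders (the left table); where customer_id has no match in customers, the customer columns become NULL. Walk through each order:
  - order 1 (Router): customer_id=1 -> matches Mia
  - order 2 (Monitor): customer_id=1 -> matches Mia
  - order 3 (Speaker): customer_id=NULL, no match -> kept with NULL
  - order 4 (Chair): customer_id=NULL, no match -> kept with NULL
  - order 5 (Lamp): customer_id=1 -> matches Mia
  - order 6 (Webcam): customer_id=3 -> matches Pete
  - order 7 (Tablet): customer_id=3 -> matches Pete
  - order 8 (Phone): customer_id=4 -> matches Uma
All 8 rows appear; 2 have NULL customer.

SQL:
SELECT a.product, b.name AS customer
FROM orders a
LEFT JOIN customers b ON a.customer_id = b.id

Result:
product | customer
--------+---------
Router  | Mia     
Monitor | Mia     
Speaker | NULL    
Chair   | NULL    
Lamp    | Mia     
Webcam  | Pete    
Tablet  | Pete    
Phone   | Uma     


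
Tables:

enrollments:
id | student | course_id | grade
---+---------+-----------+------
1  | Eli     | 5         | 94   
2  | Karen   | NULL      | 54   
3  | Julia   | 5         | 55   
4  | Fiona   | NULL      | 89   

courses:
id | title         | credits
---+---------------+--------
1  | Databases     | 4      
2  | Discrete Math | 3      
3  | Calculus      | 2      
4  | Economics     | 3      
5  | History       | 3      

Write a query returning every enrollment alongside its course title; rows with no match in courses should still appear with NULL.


LEFT JOIN keeps every row from enrollments (the left table); where course_id has no match in courses, the course columns become NULL. Walk through each enrollment:
  - enrollment 1 (Eli): course_id=5 -> matches History
  - enrollment 2 (Karen): course_id=NULL, no match -> kept with NULL
  - enrollment 3 (Julia): course_id=5 -> matches History
  - enrollment 4 (Fiona): course_id=NULL, no match -> kept with NULL
All 4 rows appear; 2 have NULL course.

SQL:
SELECT a.student, b.title AS course
FROM enrollments a
LEFT JOIN courses b ON a.course_id = b.id

Result:
student | course 
--------+--------
Eli     | History
Karen   | NULL   
Julia   | History
Fiona   | NULL   


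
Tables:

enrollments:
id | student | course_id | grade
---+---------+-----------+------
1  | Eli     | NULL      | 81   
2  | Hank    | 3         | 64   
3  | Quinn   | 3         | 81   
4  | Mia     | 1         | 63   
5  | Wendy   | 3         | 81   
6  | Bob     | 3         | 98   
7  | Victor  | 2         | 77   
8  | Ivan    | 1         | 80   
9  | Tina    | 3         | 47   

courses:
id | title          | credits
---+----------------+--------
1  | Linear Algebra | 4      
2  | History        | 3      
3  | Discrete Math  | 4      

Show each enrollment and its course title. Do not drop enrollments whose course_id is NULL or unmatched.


LEFT JOIN keeps every row from enrollments (the left table); where course_id has no match in courses, the course columns become NULL. Walk through each enrollment:
  - enrollment 1 (Eli): course_id=NULL, no match -> kept with NULL
  - enrollment 2 (Hank): course_id=3 -> matches Discrete Math
  - enrollment 3 (Quinn): course_id=3 -> matches Discrete Math
  - enrollment 4 (Mia): course_id=1 -> matches Linear Algebra
  - enrollment 5 (Wendy): course_id=3 -> matches Discrete Math
  - enrollment 6 (Bob): course_id=3 -> matches Discrete Math
  - enrollment 7 (Victor): course_id=2 -> matches History
  - enrollment 8 (Ivan): course_id=1 -> matches Linear Algebra
  - enrollment 9 (Tina): course_id=3 -> matches Discrete Math
All 9 rows appear; 1 has NULL course.

SQL:
SELECT a.student, b.title AS course
FROM enrollments a
LEFT JOIN courses b ON a.course_id = b.id

Result:
student | course        
--------+---------------
Eli     | NULL          
Hank    | Discrete Math 
Quinn   | Discrete Math 
Mia     | Linear Algebra
Wendy   | Discrete Math 
Bob     | Discrete Math 
Victor  | History       
Ivan    | Linear Algebra
Tina    | Discrete Math 


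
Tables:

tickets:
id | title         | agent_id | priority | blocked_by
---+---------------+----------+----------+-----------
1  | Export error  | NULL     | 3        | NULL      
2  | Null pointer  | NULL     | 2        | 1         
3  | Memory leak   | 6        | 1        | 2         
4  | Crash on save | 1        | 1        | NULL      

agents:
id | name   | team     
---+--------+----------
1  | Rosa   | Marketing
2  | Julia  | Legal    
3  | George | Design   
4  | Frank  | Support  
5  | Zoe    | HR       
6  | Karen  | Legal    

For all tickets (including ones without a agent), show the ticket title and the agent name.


LEFT JOIN keeps every row from tickets (the left table); where agent_id has no match in agents, the agent columns become NULL. Walk through each ticket:
  - ticket 1 (Export error): agent_id=NULL, no match -> kept with NULL
  - ticket 2 (Null pointer): agent_id=NULL, no match -> kept with NULL
  - ticket 3 (Memory leak): agent_id=6 -> matches Karen
  - ticket 4 (Crash on save): agent_id=1 -> matches Rosa
All 4 rows appear; 2 have NULL agent.

SQL:
SELECT a.title, b.name AS agent
FROM tickets a
LEFT JOIN agents b ON a.agent_id = b.id

Result:
title         | agent
--------------+------
Export error  | NULL 
Null pointer  | NULL 
Memory leak   | Karen
Crash on save | Rosa 


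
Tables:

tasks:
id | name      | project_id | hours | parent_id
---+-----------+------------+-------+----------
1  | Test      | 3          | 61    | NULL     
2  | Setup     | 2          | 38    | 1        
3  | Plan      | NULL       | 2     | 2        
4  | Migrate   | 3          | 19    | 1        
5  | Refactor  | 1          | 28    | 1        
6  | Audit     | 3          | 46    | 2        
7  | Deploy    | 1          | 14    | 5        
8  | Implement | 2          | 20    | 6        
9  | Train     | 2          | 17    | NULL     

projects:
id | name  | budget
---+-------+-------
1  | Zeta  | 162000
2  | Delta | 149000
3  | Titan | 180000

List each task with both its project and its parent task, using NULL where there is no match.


Two LEFT JOINs from the same base table tasks: one to projects via project_id, one to tasks itself via parent_id. Both are LEFT so every task is preserved.
Match against projects:
  - task 1 (Test): project_id=3 -> matches Titan
  - task 2 (Setup): project_id=2 -> matches Delta
  - task 3 (Plan): project_id=NULL, no match -> kept with NULL
  - task 4 (Migrate): project_id=3 -> matches Titan
  - task 5 (Refactor): project_id=1 -> matches Zeta
  - task 6 (Audit): project_id=3 -> matches Titan
  - task 7 (Deploy): project_id=1 -> matches Zeta
  - task 8 (Implement): project_id=2 -> matches Delta
  - task 9 (Train): project_id=2 -> matches Delta
Match against tasks (self):
  - task 1 (Test): parent_id=NULL -> NULL
  - task 2 (Setup): parent_id=1 -> Test
  - task 3 (Plan): parent_id=2 -> Setup
  - task 4 (Migrate): parent_id=1 -> Test
  - task 5 (Refactor): parent_id=1 -> Test
  - task 6 (Audit): parent_id=2 -> Setup
  - task 7 (Deploy): parent_id=5 -> Refactor
  - task 8 (Implement): parent_id=6 -> Audit
  - task 9 (Train): parent_id=NULL -> NULL

SQL:
SELECT a.name, b.name AS project, c.name AS parent
FROM tasks a
LEFT JOIN projects b ON a.project_id = b.id
LEFT JOIN tasks c ON a.parent_id = c.id

Result:
name      | project | parent  
----------+---------+---------
Test      | Titan   | NULL    
Setup     | Delta   | Test    
Plan      | NULL    | Setup   
Migrate   | Titan   | Test    
Refactor  | Zeta    | Test    
Audit     | Titan   | Setup   
Deploy    | Zeta    | Refactor
Implement | Delta   | Audit   
Train     | Delta   | NULL    


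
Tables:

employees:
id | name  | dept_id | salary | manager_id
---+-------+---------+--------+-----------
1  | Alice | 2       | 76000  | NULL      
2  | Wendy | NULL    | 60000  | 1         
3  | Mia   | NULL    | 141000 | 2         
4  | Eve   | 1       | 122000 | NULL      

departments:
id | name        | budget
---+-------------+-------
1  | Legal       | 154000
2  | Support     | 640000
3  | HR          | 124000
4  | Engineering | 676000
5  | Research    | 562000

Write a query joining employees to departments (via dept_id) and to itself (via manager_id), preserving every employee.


Two LEFT JOINs from the same base table employees: one to departments via dept_id, one to employees itself via manager_id. Both are LEFT so every employee is preserved.
Match against departments:
  - employee 1 (Alice): dept_id=2 -> matches Support
  - employee 2 (Wendy): dept_id=NULL, no match -> kept with NULL
  - employee 3 (Mia): dept_id=NULL, no match -> kept with NULL
  - employee 4 (Eve): dept_id=1 -> matches Legal
Match against employees (self):
  - employee 1 (Alice): manager_id=NULL -> NULL
  - employee 2 (Wendy): manager_id=1 -> Alice
  - employee 3 (Mia): manager_id=2 -> Wendy
  - employee 4 (Eve): manager_id=NULL -> NULL

SQL:
SELECT a.name, b.name AS department, c.name AS manager
FROM employees a
LEFT JOIN departments b ON a.dept_id = b.id
LEFT JOIN employees c ON a.manager_id = c.id

Result:
name  | department | manager
------+------------+--------
Alice | Support    | NULL   
Wendy | NULL       | Alice  
Mia   | NULL       | Wendy  
Eve   | Legal      | NULL   


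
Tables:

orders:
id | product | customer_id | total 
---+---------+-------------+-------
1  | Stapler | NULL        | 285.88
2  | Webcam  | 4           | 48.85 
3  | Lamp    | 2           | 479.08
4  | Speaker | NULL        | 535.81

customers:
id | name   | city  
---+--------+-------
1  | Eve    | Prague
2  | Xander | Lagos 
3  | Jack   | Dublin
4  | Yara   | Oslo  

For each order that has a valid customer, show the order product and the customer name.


INNER JOIN keeps only orders rows whose customer_id matches an id in customers. Walk through each order:
  - order 1 (Stapler): customer_id=NULL, no match -> dropped
  - order 2 (Webcam): customer_id=4 -> matches Yara
  - order 3 (Lamp): customer_id=2 -> matches Xander
  - order 4 (Speaker): customer_id=NULL, no match -> dropped
So 2 of 4 rows are dropped.

SQL:
SELECT a.product, b.name AS customer
FROM orders a
INNER JOIN customers b ON a.customer_id = b.id

Result:
product | customer
--------+---------
Webcam  | Yara    
Lamp    | Xander  


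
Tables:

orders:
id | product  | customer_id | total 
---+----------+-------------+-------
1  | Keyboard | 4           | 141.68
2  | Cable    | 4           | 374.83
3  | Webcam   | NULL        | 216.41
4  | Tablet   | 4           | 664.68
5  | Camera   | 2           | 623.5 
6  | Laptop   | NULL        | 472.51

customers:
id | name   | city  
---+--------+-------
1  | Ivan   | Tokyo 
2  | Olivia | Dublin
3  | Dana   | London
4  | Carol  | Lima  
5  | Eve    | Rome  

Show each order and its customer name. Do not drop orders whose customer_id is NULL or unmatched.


LEFT JOIN keeps every row from orders (the left table); where customer_id has no match in customers, the customer columns become NULL. Walk through each order:
  - order 1 (Keyboard): customer_id=4 -> matches Carol
  - order 2 (Cable): customer_id=4 -> matches Carol
  - order 3 (Webcam): customer_id=NULL, no match -> kept with NULL
  - order 4 (Tablet): customer_id=4 -> matches Carol
  - order 5 (Camera): customer_id=2 -> matches Olivia
  - order 6 (Laptop): customer_id=NULL, no match -> kept with NULL
All 6 rows appear; 2 have NULL customer.

SQL:
SELECT a.product, b.name AS customer
FROM orders a
LEFT JOIN customers b ON a.customer_id = b.id

Result:
product  | customer
---------+---------
Keyboard | Carol   
Cable    | Carol   
Webcam   | NULL    
Tablet   | Carol   
Camera   | Olivia  
Laptop   | NULL    


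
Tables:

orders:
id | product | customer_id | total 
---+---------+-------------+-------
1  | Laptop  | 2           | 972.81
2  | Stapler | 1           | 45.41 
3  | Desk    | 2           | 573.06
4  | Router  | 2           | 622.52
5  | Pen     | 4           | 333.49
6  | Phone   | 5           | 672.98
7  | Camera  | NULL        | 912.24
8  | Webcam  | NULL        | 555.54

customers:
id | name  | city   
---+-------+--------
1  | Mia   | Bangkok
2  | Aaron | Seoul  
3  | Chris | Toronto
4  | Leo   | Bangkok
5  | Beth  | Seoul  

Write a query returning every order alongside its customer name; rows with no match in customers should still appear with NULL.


LEFT JOIN keeps every row from orders (the left table); where customer_id has no match in customers, the customer columns become NULL. Walk through each order:
  - order 1 (Laptop): customer_id=2 -> matches Aaron
  - order 2 (Stapler): customer_id=1 -> matches Mia
  - order 3 (Desk): customer_id=2 -> matches Aaron
  - order 4 (Router): customer_id=2 -> matches Aaron
  - order 5 (Pen): customer_id=4 -> matches Leo
  - order 6 (Phone): customer_id=5 -> matches Beth
  - order 7 (Camera): customer_id=NULL, no match -> kept with NULL
  - order 8 (Webcam): customer_id=NULL, no match -> kept with NULL
All 8 rows appear; 2 have NULL customer.

SQL:
SELECT a.product, b.name AS customer
FROM orders a
LEFT JOIN customers b ON a.customer_id = b.id

Result:
product | customer
--------+---------
Laptop  | Aaron   
Stapler | Mia     
Desk    | Aaron   
Router  | Aaron   
Pen     | Leo     
Phone   | Beth    
Camera  | NULL    
Webcam  | NULL    
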